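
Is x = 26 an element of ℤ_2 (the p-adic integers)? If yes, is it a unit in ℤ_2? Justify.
x ∈ ℤ_2 but not a unit; v_2(x) = 1 > 0

ℤ_2 = {x ∈ ℚ_2 : v_2(x) ≥ 0} and ℤ_2^× = {x ∈ ℤ_2 : v_2(x) = 0}. Here v_2(26) = v_2(num) − v_2(den) = 1; compare against these criteria.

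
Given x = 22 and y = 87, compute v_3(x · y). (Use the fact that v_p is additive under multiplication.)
v_3(1914) = 1

v_p(x) = 0 (factor: 22 = 3^0 · 22); v_p(y) = 1 (factor: 87 = 3^1 · 29). Additivity: v_p(xy) = v_p(x) + v_p(y) = 0 + 1 = 1. (Direct check: xy = 1914 = 3^1 · (638).)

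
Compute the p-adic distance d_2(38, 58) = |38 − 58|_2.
d_2(38, 58) = 1/4

Step 1 — x − y = 38 − 58 = -20. Step 2 — v_2(-20) = 2 (factor: -20 = −(2^2 · 5); the sign does not affect v_p). Step 3 — |x − y|_2 = 2^{-2} = 1/4.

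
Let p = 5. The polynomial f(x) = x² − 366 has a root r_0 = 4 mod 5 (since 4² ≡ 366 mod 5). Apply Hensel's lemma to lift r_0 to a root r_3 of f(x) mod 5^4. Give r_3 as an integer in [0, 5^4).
r_3 = 204 (mod 625)

Hensel's recurrence: r_{i+1} = r_i − f(r_i)·(f′(r_i))^{-1} mod 5^{i+2}, with f′(x) = 2x. Iterate:
  r_0 = 4 (mod 5)
  r_1 = 4 (mod 25)
  r_2 = 79 (mod 125)
  r_3 = 204 (mod 625)
Final: r_3 = 204, and one checks f(r_3) ≡ 0 mod 5^4.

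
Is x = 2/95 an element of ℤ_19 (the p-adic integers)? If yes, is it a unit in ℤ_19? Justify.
x ∉ ℤ_19 (v_19(x) = -1 < 0)

ℤ_19 = {x ∈ ℚ_19 : v_19(x) ≥ 0} and ℤ_19^× = {x ∈ ℤ_19 : v_19(x) = 0}. Here v_19(2/95) = v_19(num) − v_19(den) = -1; compare against these criteria.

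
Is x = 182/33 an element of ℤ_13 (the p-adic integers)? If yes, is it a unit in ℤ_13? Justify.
x ∈ ℤ_13 but not a unit; v_13(x) = 1 > 0

ℤ_13 = {x ∈ ℚ_13 : v_13(x) ≥ 0} and ℤ_13^× = {x ∈ ℤ_13 : v_13(x) = 0}. Here v_13(182/33) = v_13(num) − v_13(den) = 1; compare against these criteria.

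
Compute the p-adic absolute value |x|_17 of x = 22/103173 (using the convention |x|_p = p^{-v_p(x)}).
|22/103173|_17 = 4913

Step 1 — compute v_17(x) by factoring powers of 17 out of the numerator and denominator: v_17(22/103173) = -3. Step 2 — apply |x|_p = p^{-v_p(x)} = 17^{3} = 4913.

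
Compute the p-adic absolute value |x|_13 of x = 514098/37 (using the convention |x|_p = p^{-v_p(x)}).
|514098/37|_13 = 1/28561

Step 1 — compute v_13(x) by factoring powers of 13 out of the numerator and denominator: v_13(514098/37) = 4. Step 2 — apply |x|_p = p^{-v_p(x)} = 13^{-4} = 1/28561.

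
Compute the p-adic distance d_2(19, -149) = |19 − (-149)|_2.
d_2(19, -149) = 1/8

Step 1 — x − y = 19 − (-149) = 168. Step 2 — v_2(168) = 3 (factor: 168 = (2^3 · 21); the sign does not affect v_p). Step 3 — |x − y|_2 = 2^{-3} = 1/8.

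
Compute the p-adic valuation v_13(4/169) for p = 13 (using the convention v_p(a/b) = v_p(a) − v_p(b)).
v_13(4/169) = -2

Factor powers of 13 from the numerator and denominator of the reduced fraction: 4 = 13^0 · 4 and 169 = 13^2 · 1. Apply v_p(a/b) = v_p(a) − v_p(b): v_13(4/169) = 0 − 2 = -2.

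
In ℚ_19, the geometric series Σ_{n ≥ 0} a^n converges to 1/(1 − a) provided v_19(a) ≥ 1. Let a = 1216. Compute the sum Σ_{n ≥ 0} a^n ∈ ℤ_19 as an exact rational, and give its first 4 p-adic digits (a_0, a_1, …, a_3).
Σ a^n = 1/(1 − a) = -1/1215;  first 4 digits = (1, 7, 14, 7)

v_19(a) = 1 ≥ 1, so the series converges in ℤ_19 to 1/(1 − a) = 1/(1 − 1216) = -1/1215. Expand this rational in ℤ_19: compute digits iteratively via d_i = x_i mod 19, x_{i+1} = (x_i − d_i)/19. The first 4 digits are (1, 7, 14, 7).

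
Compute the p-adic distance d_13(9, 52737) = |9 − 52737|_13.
d_13(9, 52737) = 1/2197

Step 1 — x − y = 9 − 52737 = -52728. Step 2 — v_13(-52728) = 3 (factor: -52728 = −(13^3 · 24); the sign does not affect v_p). Step 3 — |x − y|_13 = 13^{-3} = 1/2197.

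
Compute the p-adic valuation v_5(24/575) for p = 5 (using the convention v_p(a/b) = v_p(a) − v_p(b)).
v_5(24/575) = -2

Factor powers of 5 from the numerator and denominator of the reduced fraction: 24 = 5^0 · 24 and 575 = 5^2 · 23. Apply v_p(a/b) = v_p(a) − v_p(b): v_5(24/575) = 0 − 2 = -2.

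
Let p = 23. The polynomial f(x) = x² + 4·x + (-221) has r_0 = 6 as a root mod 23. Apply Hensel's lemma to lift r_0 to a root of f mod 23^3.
r_2 = 12150 (mod 12167)

Hensel: r_{i+1} = r_i − f(r_i)·(f′(r_i))^{-1} mod 23^{i+2}, f′(x) = 2x + 4. Iterate:
  r_0 = 6 (mod 23)
  r_1 = 512 (mod 529)
  r_2 = 12150 (mod 12167)
Final: r = 12150 satisfies f(r) ≡ 0 mod 23^3.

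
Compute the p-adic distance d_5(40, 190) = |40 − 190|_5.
d_5(40, 190) = 1/25

Step 1 — x − y = 40 − 190 = -150. Step 2 — v_5(-150) = 2 (factor: -150 = −(5^2 · 6); the sign does not affect v_p). Step 3 — |x − y|_5 = 5^{-2} = 1/25.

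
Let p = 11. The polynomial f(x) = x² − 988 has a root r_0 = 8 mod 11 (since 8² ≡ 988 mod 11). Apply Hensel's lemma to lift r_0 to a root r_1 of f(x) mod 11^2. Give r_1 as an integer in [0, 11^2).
r_1 = 96 (mod 121)

Hensel's recurrence: r_{i+1} = r_i − f(r_i)·(f′(r_i))^{-1} mod 11^{i+2}, with f′(x) = 2x. Iterate:
  r_0 = 8 (mod 11)
  r_1 = 96 (mod 121)
Final: r_1 = 96, and one checks f(r_1) ≡ 0 mod 11^2.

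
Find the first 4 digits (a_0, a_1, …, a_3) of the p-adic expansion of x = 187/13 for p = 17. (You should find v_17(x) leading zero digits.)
(a_0, …, a_3) = (0, 10, 6, 14)

v_17(187/13) = 1, so a_0 = ... = a_0 = 0. Factor out: x = 17^1 · u with u = 11/13 a unit in ℤ_17. Expand u iteratively via a_{v+i} = u_i mod 17, u_{i+1} = (u_i − a_{v+i})/17:
  u_0 = 11/13;  a_1 = 10;  u_1 = (u_0 − 10)/17 = -7/13
  u_1 = -7/13;  a_2 = 6;  u_2 = (u_1 − 6)/17 = -5/13
  u_2 = -5/13;  a_3 = 14;  u_3 = (u_2 − 14)/17 = -11/13
Digits: (0, 10, 6, 14).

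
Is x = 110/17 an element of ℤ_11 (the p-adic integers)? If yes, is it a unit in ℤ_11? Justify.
x ∈ ℤ_11 but not a unit; v_11(x) = 1 > 0

ℤ_11 = {x ∈ ℚ_11 : v_11(x) ≥ 0} and ℤ_11^× = {x ∈ ℤ_11 : v_11(x) = 0}. Here v_11(110/17) = v_11(num) − v_11(den) = 1; compare against these criteria.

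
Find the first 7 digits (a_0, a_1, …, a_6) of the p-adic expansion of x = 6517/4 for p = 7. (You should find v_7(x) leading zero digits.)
(a_0, …, a_6) = (0, 0, 0, 3, 2, 5, 1)

v_7(6517/4) = 3, so a_0 = ... = a_2 = 0. Factor out: x = 7^3 · u with u = 19/4 a unit in ℤ_7. Expand u iteratively via a_{v+i} = u_i mod 7, u_{i+1} = (u_i − a_{v+i})/7:
  u_0 = 19/4;  a_3 = 3;  u_1 = (u_0 − 3)/7 = 1/4
  u_1 = 1/4;  a_4 = 2;  u_2 = (u_1 − 2)/7 = -1/4
  u_2 = -1/4;  a_5 = 5;  u_3 = (u_2 − 5)/7 = -3/4
  u_3 = -3/4;  a_6 = 1;  u_4 = (u_3 − 1)/7 = -1/4
Digits: (0, 0, 0, 3, 2, 5, 1).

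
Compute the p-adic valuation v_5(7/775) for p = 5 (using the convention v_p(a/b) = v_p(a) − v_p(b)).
v_5(7/775) = -2

Factor powers of 5 from the numerator and denominator of the reduced fraction: 7 = 5^0 · 7 and 775 = 5^2 · 31. Apply v_p(a/b) = v_p(a) − v_p(b): v_5(7/775) = 0 − 2 = -2.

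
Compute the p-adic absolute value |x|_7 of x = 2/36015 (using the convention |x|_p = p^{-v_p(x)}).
|2/36015|_7 = 2401

Step 1 — compute v_7(x) by factoring powers of 7 out of the numerator and denominator: v_7(2/36015) = -4. Step 2 — apply |x|_p = p^{-v_p(x)} = 7^{4} = 2401.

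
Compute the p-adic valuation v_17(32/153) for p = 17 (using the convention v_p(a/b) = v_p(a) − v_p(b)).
v_17(32/153) = -1

Factor powers of 17 from the numerator and denominator of the reduced fraction: 32 = 17^0 · 32 and 153 = 17^1 · 9. Apply v_p(a/b) = v_p(a) − v_p(b): v_17(32/153) = 0 − 1 = -1.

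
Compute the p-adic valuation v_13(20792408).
v_13(20792408) = 5

v_13(n) is the largest exponent k such that 13^k divides n. Factor out: 20792408 = 13^5 · 56. (Sign doesn't affect v_p.) So v_13(20792408) = 5.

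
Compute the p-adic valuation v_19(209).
v_19(209) = 1

v_19(n) is the largest exponent k such that 19^k divides n. Factor out: 209 = 19^1 · 11. (Sign doesn't affect v_p.) So v_19(209) = 1.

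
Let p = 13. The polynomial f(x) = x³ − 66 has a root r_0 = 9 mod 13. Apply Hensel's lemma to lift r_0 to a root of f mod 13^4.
r_3 = 19990 (mod 28561)

Hensel: r_{i+1} = r_i − f(r_i)/f′(r_i) mod 13^{i+2}, where f′(x) = 3x². Iterate:
  r_0 = 9 (mod 13)
  r_1 = 48 (mod 169)
  r_2 = 217 (mod 2197)
  r_3 = 19990 (mod 28561)
Final: r = 19990 with f(r) ≡ 0 mod 13^4.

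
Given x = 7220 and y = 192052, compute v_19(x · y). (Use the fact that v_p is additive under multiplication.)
v_19(1386615440) = 5

v_p(x) = 2 (factor: 7220 = 19^2 · 20); v_p(y) = 3 (factor: 192052 = 19^3 · 28). Additivity: v_p(xy) = v_p(x) + v_p(y) = 2 + 3 = 5. (Direct check: xy = 1386615440 = 19^5 · (560).)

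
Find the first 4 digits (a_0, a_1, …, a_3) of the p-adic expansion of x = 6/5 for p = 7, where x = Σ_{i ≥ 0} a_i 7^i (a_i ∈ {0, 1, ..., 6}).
(a_0, …, a_3) = (4, 1, 4, 5)

v_7(6/5) = 0 (numerator and denominator both coprime to 7), so x ∈ ℤ_7^×. Compute digits iteratively via a_i = x_i mod 7, x_{i+1} = (x_i − a_i)/7, with x_0 = x:
  x_0 = 6/5;  a_0 = 4;  x_1 = (x_0 − 4)/7 = -2/5
  x_1 = -2/5;  a_1 = 1;  x_2 = (x_1 − 1)/7 = -1/5
  x_2 = -1/5;  a_2 = 4;  x_3 = (x_2 − 4)/7 = -3/5
  x_3 = -3/5;  a_3 = 5;  x_4 = (x_3 − 5)/7 = -4/5
Digits: (4, 1, 4, 5).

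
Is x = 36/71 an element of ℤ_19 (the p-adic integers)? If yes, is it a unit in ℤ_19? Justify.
x ∈ ℤ_19^× (unit); v_19(x) = 0

ℤ_19 = {x ∈ ℚ_19 : v_19(x) ≥ 0} and ℤ_19^× = {x ∈ ℤ_19 : v_19(x) = 0}. Here v_19(36/71) = v_19(num) − v_19(den) = 0; compare against these criteria.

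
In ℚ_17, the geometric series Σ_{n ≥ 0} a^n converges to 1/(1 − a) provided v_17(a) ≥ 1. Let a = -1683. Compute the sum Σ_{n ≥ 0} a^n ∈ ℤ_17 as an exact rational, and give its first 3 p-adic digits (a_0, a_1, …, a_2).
Σ a^n = 1/(1 − a) = 1/1684;  first 3 digits = (1, 3, 3)

v_17(a) = 1 ≥ 1, so the series converges in ℤ_17 to 1/(1 − a) = 1/(1 − (-1683)) = 1/1684. Expand this rational in ℤ_17: compute digits iteratively via d_i = x_i mod 17, x_{i+1} = (x_i − d_i)/17. The first 3 digits are (1, 3, 3).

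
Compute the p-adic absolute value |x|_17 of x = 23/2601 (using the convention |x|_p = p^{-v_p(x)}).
|23/2601|_17 = 289

Step 1 — compute v_17(x) by factoring powers of 17 out of the numerator and denominator: v_17(23/2601) = -2. Step 2 — apply |x|_p = p^{-v_p(x)} = 17^{2} = 289.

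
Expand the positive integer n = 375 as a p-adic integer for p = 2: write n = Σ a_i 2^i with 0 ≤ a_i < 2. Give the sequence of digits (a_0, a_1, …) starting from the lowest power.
(a_0, a_1, …) = (1, 1, 1, 0, 1, 1, 1, 0, 1)

Repeated division by 2 gives the digits low-to-high: 375 = 1 + 1·2^1 + 1·2^2 + 1·2^4 + 1·2^5 + 1·2^6 + 1·2^8. Digit sequence: (1, 1, 1, 0, 1, 1, 1, 0, 1).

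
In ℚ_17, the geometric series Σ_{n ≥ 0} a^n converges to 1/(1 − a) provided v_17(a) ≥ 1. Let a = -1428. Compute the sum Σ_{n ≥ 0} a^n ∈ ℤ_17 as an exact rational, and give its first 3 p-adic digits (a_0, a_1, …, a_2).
Σ a^n = 1/(1 − a) = 1/1429;  first 3 digits = (1, 1, 13)

v_17(a) = 1 ≥ 1, so the series converges in ℤ_17 to 1/(1 − a) = 1/(1 − (-1428)) = 1/1429. Expand this rational in ℤ_17: compute digits iteratively via d_i = x_i mod 17, x_{i+1} = (x_i − d_i)/17. The first 3 digits are (1, 1, 13).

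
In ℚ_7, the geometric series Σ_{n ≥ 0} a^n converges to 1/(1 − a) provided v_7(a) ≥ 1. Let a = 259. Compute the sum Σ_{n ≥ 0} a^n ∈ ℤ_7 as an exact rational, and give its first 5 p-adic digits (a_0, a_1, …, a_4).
Σ a^n = 1/(1 − a) = -1/258;  first 5 digits = (1, 2, 2, 1, 0)

v_7(a) = 1 ≥ 1, so the series converges in ℤ_7 to 1/(1 − a) = 1/(1 − 259) = -1/258. Expand this rational in ℤ_7: compute digits iteratively via d_i = x_i mod 7, x_{i+1} = (x_i − d_i)/7. The first 5 digits are (1, 2, 2, 1, 0).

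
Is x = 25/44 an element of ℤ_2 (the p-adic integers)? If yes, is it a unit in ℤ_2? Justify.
x ∉ ℤ_2 (v_2(x) = -2 < 0)

ℤ_2 = {x ∈ ℚ_2 : v_2(x) ≥ 0} and ℤ_2^× = {x ∈ ℤ_2 : v_2(x) = 0}. Here v_2(25/44) = v_2(num) − v_2(den) = -2; compare against these criteria.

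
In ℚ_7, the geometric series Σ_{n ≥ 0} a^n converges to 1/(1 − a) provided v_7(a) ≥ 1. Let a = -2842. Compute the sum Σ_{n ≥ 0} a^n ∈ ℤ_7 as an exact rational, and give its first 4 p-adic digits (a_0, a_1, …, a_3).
Σ a^n = 1/(1 − a) = 1/2843;  first 4 digits = (1, 0, 5, 5)

v_7(a) = 2 ≥ 1, so the series converges in ℤ_7 to 1/(1 − a) = 1/(1 − (-2842)) = 1/2843. Expand this rational in ℤ_7: compute digits iteratively via d_i = x_i mod 7, x_{i+1} = (x_i − d_i)/7. The first 4 digits are (1, 0, 5, 5).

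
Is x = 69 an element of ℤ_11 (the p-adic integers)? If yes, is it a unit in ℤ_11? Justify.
x ∈ ℤ_11^× (unit); v_11(x) = 0

ℤ_11 = {x ∈ ℚ_11 : v_11(x) ≥ 0} and ℤ_11^× = {x ∈ ℤ_11 : v_11(x) = 0}. Here v_11(69) = v_11(num) − v_11(den) = 0; compare against these criteria.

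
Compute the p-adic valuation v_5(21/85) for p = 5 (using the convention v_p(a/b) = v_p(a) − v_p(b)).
v_5(21/85) = -1

Factor powers of 5 from the numerator and denominator of the reduced fraction: 21 = 5^0 · 21 and 85 = 5^1 · 17. Apply v_p(a/b) = v_p(a) − v_p(b): v_5(21/85) = 0 − 1 = -1.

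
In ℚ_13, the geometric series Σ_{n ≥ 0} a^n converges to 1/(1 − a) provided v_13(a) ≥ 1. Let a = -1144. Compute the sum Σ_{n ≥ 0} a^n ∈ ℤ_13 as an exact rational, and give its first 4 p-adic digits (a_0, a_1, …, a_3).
Σ a^n = 1/(1 − a) = 1/1145;  first 4 digits = (1, 3, 2, 11)

v_13(a) = 1 ≥ 1, so the series converges in ℤ_13 to 1/(1 − a) = 1/(1 − (-1144)) = 1/1145. Expand this rational in ℤ_13: compute digits iteratively via d_i = x_i mod 13, x_{i+1} = (x_i − d_i)/13. The first 4 digits are (1, 3, 2, 11).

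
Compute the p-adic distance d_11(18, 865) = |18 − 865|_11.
d_11(18, 865) = 1/121

Step 1 — x − y = 18 − 865 = -847. Step 2 — v_11(-847) = 2 (factor: -847 = −(11^2 · 7); the sign does not affect v_p). Step 3 — |x − y|_11 = 11^{-2} = 1/121.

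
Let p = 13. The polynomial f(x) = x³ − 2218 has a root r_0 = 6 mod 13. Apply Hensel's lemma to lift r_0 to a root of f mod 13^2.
r_1 = 84 (mod 169)

Hensel: r_{i+1} = r_i − f(r_i)/f′(r_i) mod 13^{i+2}, where f′(x) = 3x². Iterate:
  r_0 = 6 (mod 13)
  r_1 = 84 (mod 169)
Final: r = 84 with f(r) ≡ 0 mod 13^2.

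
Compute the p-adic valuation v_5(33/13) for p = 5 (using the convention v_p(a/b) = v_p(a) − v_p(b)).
v_5(33/13) = 0

Factor powers of 5 from the numerator and denominator of the reduced fraction: 33 = 5^0 · 33 and 13 = 5^0 · 13. Apply v_p(a/b) = v_p(a) − v_p(b): v_5(33/13) = 0 − 0 = 0.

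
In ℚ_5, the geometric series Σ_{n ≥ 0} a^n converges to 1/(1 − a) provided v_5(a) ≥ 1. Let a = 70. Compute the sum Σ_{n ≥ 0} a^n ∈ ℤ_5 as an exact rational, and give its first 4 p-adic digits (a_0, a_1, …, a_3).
Σ a^n = 1/(1 − a) = -1/69;  first 4 digits = (1, 4, 3, 3)

v_5(a) = 1 ≥ 1, so the series converges in ℤ_5 to 1/(1 − a) = 1/(1 − 70) = -1/69. Expand this rational in ℤ_5: compute digits iteratively via d_i = x_i mod 5, x_{i+1} = (x_i − d_i)/5. The first 4 digits are (1, 4, 3, 3).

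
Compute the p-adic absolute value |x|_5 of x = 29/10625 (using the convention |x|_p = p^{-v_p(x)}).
|29/10625|_5 = 625

Step 1 — compute v_5(x) by factoring powers of 5 out of the numerator and denominator: v_5(29/10625) = -4. Step 2 — apply |x|_p = p^{-v_p(x)} = 5^{4} = 625.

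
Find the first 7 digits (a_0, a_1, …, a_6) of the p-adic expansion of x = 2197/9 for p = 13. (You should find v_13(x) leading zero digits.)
(a_0, …, a_6) = (0, 0, 0, 3, 7, 11, 2)

v_13(2197/9) = 3, so a_0 = ... = a_2 = 0. Factor out: x = 13^3 · u with u = 1/9 a unit in ℤ_13. Expand u iteratively via a_{v+i} = u_i mod 13, u_{i+1} = (u_i − a_{v+i})/13:
  u_0 = 1/9;  a_3 = 3;  u_1 = (u_0 − 3)/13 = -2/9
  u_1 = -2/9;  a_4 = 7;  u_2 = (u_1 − 7)/13 = -5/9
  u_2 = -5/9;  a_5 = 11;  u_3 = (u_2 − 11)/13 = -8/9
  u_3 = -8/9;  a_6 = 2;  u_4 = (u_3 − 2)/13 = -2/9
Digits: (0, 0, 0, 3, 7, 11, 2).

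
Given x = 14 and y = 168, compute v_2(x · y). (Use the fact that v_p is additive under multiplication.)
v_2(2352) = 4

v_p(x) = 1 (factor: 14 = 2^1 · 7); v_p(y) = 3 (factor: 168 = 2^3 · 21). Additivity: v_p(xy) = v_p(x) + v_p(y) = 1 + 3 = 4. (Direct check: xy = 2352 = 2^4 · (147).)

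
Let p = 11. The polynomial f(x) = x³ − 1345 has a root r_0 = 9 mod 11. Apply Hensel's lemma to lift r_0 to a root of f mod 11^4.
r_3 = 8006 (mod 14641)

Hensel: r_{i+1} = r_i − f(r_i)/f′(r_i) mod 11^{i+2}, where f′(x) = 3x². Iterate:
  r_0 = 9 (mod 11)
  r_1 = 20 (mod 121)
  r_2 = 20 (mod 1331)
  r_3 = 8006 (mod 14641)
Final: r = 8006 with f(r) ≡ 0 mod 11^4.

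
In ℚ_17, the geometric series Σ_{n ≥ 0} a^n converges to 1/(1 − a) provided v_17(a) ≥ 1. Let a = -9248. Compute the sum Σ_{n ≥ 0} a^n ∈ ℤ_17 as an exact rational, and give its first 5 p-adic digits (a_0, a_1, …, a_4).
Σ a^n = 1/(1 − a) = 1/9249;  first 5 digits = (1, 0, 2, 15, 3)

v_17(a) = 2 ≥ 1, so the series converges in ℤ_17 to 1/(1 − a) = 1/(1 − (-9248)) = 1/9249. Expand this rational in ℤ_17: compute digits iteratively via d_i = x_i mod 17, x_{i+1} = (x_i − d_i)/17. The first 5 digits are (1, 0, 2, 15, 3).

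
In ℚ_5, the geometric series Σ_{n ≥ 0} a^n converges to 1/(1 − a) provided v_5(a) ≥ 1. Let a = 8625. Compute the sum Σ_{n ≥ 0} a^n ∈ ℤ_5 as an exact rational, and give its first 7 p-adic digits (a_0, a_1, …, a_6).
Σ a^n = 1/(1 − a) = -1/8624;  first 7 digits = (1, 0, 0, 4, 3, 2, 1)

v_5(a) = 3 ≥ 1, so the series converges in ℤ_5 to 1/(1 − a) = 1/(1 − 8625) = -1/8624. Expand this rational in ℤ_5: compute digits iteratively via d_i = x_i mod 5, x_{i+1} = (x_i − d_i)/5. The first 7 digits are (1, 0, 0, 4, 3, 2, 1).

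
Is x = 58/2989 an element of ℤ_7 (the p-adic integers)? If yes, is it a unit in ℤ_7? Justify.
x ∉ ℤ_7 (v_7(x) = -2 < 0)

ℤ_7 = {x ∈ ℚ_7 : v_7(x) ≥ 0} and ℤ_7^× = {x ∈ ℤ_7 : v_7(x) = 0}. Here v_7(58/2989) = v_7(num) − v_7(den) = -2; compare against these criteria.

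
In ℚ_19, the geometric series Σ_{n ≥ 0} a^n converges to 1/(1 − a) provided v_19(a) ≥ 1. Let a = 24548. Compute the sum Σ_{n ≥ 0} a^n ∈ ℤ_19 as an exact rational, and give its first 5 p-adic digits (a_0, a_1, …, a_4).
Σ a^n = 1/(1 − a) = -1/24547;  first 5 digits = (1, 0, 11, 3, 7)

v_19(a) = 2 ≥ 1, so the series converges in ℤ_19 to 1/(1 − a) = 1/(1 − 24548) = -1/24547. Expand this rational in ℤ_19: compute digits iteratively via d_i = x_i mod 19, x_{i+1} = (x_i − d_i)/19. The first 5 digits are (1, 0, 11, 3, 7).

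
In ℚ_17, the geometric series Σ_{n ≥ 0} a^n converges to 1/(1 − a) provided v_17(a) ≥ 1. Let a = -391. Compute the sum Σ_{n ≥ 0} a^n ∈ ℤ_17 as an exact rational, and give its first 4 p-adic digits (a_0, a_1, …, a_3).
Σ a^n = 1/(1 − a) = 1/392;  first 4 digits = (1, 11, 0, 2)

v_17(a) = 1 ≥ 1, so the series converges in ℤ_17 to 1/(1 − a) = 1/(1 − (-391)) = 1/392. Expand this rational in ℤ_17: compute digits iteratively via d_i = x_i mod 17, x_{i+1} = (x_i − d_i)/17. The first 4 digits are (1, 11, 0, 2).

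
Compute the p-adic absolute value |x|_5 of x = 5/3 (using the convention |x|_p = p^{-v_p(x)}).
|5/3|_5 = 1/5

Step 1 — compute v_5(x) by factoring powers of 5 out of the numerator and denominator: v_5(5/3) = 1. Step 2 — apply |x|_p = p^{-v_p(x)} = 5^{-1} = 1/5.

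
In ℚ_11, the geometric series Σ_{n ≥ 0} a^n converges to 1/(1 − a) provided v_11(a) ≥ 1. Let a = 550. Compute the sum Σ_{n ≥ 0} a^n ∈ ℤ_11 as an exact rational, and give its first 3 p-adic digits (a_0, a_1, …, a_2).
Σ a^n = 1/(1 − a) = -1/549;  first 3 digits = (1, 6, 7)

v_11(a) = 1 ≥ 1, so the series converges in ℤ_11 to 1/(1 − a) = 1/(1 − 550) = -1/549. Expand this rational in ℤ_11: compute digits iteratively via d_i = x_i mod 11, x_{i+1} = (x_i − d_i)/11. The first 3 digits are (1, 6, 7).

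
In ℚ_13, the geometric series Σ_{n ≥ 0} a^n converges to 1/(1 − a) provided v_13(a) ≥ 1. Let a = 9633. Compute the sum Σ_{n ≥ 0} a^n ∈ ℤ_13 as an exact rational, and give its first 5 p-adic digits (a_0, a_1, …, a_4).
Σ a^n = 1/(1 − a) = -1/9632;  first 5 digits = (1, 0, 5, 4, 12)

v_13(a) = 2 ≥ 1, so the series converges in ℤ_13 to 1/(1 − a) = 1/(1 − 9633) = -1/9632. Expand this rational in ℤ_13: compute digits iteratively via d_i = x_i mod 13, x_{i+1} = (x_i − d_i)/13. The first 5 digits are (1, 0, 5, 4, 12).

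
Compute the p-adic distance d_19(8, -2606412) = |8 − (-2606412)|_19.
d_19(8, -2606412) = 1/130321

Step 1 — x − y = 8 − (-2606412) = 2606420. Step 2 — v_19(2606420) = 4 (factor: 2606420 = (19^4 · 20); the sign does not affect v_p). Step 3 — |x − y|_19 = 19^{-4} = 1/130321.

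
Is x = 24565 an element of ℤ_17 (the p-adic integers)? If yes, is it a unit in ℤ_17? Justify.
x ∈ ℤ_17 but not a unit; v_17(x) = 3 > 0

ℤ_17 = {x ∈ ℚ_17 : v_17(x) ≥ 0} and ℤ_17^× = {x ∈ ℤ_17 : v_17(x) = 0}. Here v_17(24565) = v_17(num) − v_17(den) = 3; compare against these criteria.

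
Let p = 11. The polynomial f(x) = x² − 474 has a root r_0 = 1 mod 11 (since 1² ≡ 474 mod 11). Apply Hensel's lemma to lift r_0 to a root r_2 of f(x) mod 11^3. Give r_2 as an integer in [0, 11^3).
r_2 = 56 (mod 1331)

Hensel's recurrence: r_{i+1} = r_i − f(r_i)·(f′(r_i))^{-1} mod 11^{i+2}, with f′(x) = 2x. Iterate:
  r_0 = 1 (mod 11)
  r_1 = 56 (mod 121)
  r_2 = 56 (mod 1331)
Final: r_2 = 56, and one checks f(r_2) ≡ 0 mod 11^3.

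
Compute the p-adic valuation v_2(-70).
v_2(-70) = 1

v_2(n) is the largest exponent k such that 2^k divides n. Factor out: -70 = -2^1 · 35. (Sign doesn't affect v_p.) So v_2(-70) = 1.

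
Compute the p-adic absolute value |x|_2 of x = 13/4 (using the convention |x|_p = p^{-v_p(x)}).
|13/4|_2 = 4

Step 1 — compute v_2(x) by factoring powers of 2 out of the numerator and denominator: v_2(13/4) = -2. Step 2 — apply |x|_p = p^{-v_p(x)} = 2^{2} = 4.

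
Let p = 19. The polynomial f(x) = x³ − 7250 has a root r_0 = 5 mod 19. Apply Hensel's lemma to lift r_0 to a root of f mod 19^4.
r_3 = 12013 (mod 130321)

Hensel: r_{i+1} = r_i − f(r_i)/f′(r_i) mod 19^{i+2}, where f′(x) = 3x². Iterate:
  r_0 = 5 (mod 19)
  r_1 = 100 (mod 361)
  r_2 = 5154 (mod 6859)
  r_3 = 12013 (mod 130321)
Final: r = 12013 with f(r) ≡ 0 mod 19^4.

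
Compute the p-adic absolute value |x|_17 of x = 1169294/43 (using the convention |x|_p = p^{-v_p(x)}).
|1169294/43|_17 = 1/83521

Step 1 — compute v_17(x) by factoring powers of 17 out of the numerator and denominator: v_17(1169294/43) = 4. Step 2 — apply |x|_p = p^{-v_p(x)} = 17^{-4} = 1/83521.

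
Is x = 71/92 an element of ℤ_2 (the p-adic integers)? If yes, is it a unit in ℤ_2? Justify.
x ∉ ℤ_2 (v_2(x) = -2 < 0)

ℤ_2 = {x ∈ ℚ_2 : v_2(x) ≥ 0} and ℤ_2^× = {x ∈ ℤ_2 : v_2(x) = 0}. Here v_2(71/92) = v_2(num) − v_2(den) = -2; compare against these criteria.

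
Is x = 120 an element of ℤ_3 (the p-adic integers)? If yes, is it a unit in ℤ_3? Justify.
x ∈ ℤ_3 but not a unit; v_3(x) = 1 > 0

ℤ_3 = {x ∈ ℚ_3 : v_3(x) ≥ 0} and ℤ_3^× = {x ∈ ℤ_3 : v_3(x) = 0}. Here v_3(120) = v_3(num) − v_3(den) = 1; compare against these criteria.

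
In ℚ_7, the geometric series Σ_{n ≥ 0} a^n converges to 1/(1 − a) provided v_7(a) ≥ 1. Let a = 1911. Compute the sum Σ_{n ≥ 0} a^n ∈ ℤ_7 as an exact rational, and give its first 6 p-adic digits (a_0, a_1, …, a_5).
Σ a^n = 1/(1 − a) = -1/1910;  first 6 digits = (1, 0, 4, 5, 2, 0)

v_7(a) = 2 ≥ 1, so the series converges in ℤ_7 to 1/(1 − a) = 1/(1 − 1911) = -1/1910. Expand this rational in ℤ_7: compute digits iteratively via d_i = x_i mod 7, x_{i+1} = (x_i − d_i)/7. The first 6 digits are (1, 0, 4, 5, 2, 0).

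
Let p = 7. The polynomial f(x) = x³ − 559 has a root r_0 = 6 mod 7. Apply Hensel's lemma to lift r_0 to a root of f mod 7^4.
r_3 = 1721 (mod 2401)

Hensel: r_{i+1} = r_i − f(r_i)/f′(r_i) mod 7^{i+2}, where f′(x) = 3x². Iterate:
  r_0 = 6 (mod 7)
  r_1 = 6 (mod 49)
  r_2 = 6 (mod 343)
  r_3 = 1721 (mod 2401)
Final: r = 1721 with f(r) ≡ 0 mod 7^4.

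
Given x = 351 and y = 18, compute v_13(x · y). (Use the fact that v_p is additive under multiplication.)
v_13(6318) = 1

v_p(x) = 1 (factor: 351 = 13^1 · 27); v_p(y) = 0 (factor: 18 = 13^0 · 18). Additivity: v_p(xy) = v_p(x) + v_p(y) = 1 + 0 = 1. (Direct check: xy = 6318 = 13^1 · (486).)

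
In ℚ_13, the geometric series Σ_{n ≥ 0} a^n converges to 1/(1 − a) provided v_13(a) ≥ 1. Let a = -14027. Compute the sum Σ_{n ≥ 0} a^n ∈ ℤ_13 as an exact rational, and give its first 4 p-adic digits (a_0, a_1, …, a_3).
Σ a^n = 1/(1 − a) = 1/14028;  first 4 digits = (1, 0, 8, 6)

v_13(a) = 2 ≥ 1, so the series converges in ℤ_13 to 1/(1 − a) = 1/(1 − (-14027)) = 1/14028. Expand this rational in ℤ_13: compute digits iteratively via d_i = x_i mod 13, x_{i+1} = (x_i − d_i)/13. The first 4 digits are (1, 0, 8, 6).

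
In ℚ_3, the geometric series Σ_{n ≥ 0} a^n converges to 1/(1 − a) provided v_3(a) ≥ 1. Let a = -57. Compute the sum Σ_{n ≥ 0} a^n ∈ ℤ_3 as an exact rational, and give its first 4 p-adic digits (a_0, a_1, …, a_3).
Σ a^n = 1/(1 − a) = 1/58;  first 4 digits = (1, 2, 0, 0)

v_3(a) = 1 ≥ 1, so the series converges in ℤ_3 to 1/(1 − a) = 1/(1 − (-57)) = 1/58. Expand this rational in ℤ_3: compute digits iteratively via d_i = x_i mod 3, x_{i+1} = (x_i − d_i)/3. The first 4 digits are (1, 2, 0, 0).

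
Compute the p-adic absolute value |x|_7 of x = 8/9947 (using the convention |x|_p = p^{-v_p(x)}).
|8/9947|_7 = 343

Step 1 — compute v_7(x) by factoring powers of 7 out of the numerator and denominator: v_7(8/9947) = -3. Step 2 — apply |x|_p = p^{-v_p(x)} = 7^{3} = 343.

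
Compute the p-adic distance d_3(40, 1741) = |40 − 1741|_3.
d_3(40, 1741) = 1/243

Step 1 — x − y = 40 − 1741 = -1701. Step 2 — v_3(-1701) = 5 (factor: -1701 = −(3^5 · 7); the sign does not affect v_p). Step 3 — |x − y|_3 = 3^{-5} = 1/243.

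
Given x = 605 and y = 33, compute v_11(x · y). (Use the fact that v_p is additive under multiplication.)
v_11(19965) = 3

v_p(x) = 2 (factor: 605 = 11^2 · 5); v_p(y) = 1 (factor: 33 = 11^1 · 3). Additivity: v_p(xy) = v_p(x) + v_p(y) = 2 + 1 = 3. (Direct check: xy = 19965 = 11^3 · (15).)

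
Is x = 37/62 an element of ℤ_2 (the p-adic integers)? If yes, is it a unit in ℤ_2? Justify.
x ∉ ℤ_2 (v_2(x) = -1 < 0)

ℤ_2 = {x ∈ ℚ_2 : v_2(x) ≥ 0} and ℤ_2^× = {x ∈ ℤ_2 : v_2(x) = 0}. Here v_2(37/62) = v_2(num) − v_2(den) = -1; compare against these criteria.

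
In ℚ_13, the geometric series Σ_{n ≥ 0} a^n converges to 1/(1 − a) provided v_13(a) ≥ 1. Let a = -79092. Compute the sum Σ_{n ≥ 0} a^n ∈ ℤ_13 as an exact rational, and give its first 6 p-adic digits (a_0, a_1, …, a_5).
Σ a^n = 1/(1 − a) = 1/79093;  first 6 digits = (1, 0, 0, 3, 10, 12)

v_13(a) = 3 ≥ 1, so the series converges in ℤ_13 to 1/(1 − a) = 1/(1 − (-79092)) = 1/79093. Expand this rational in ℤ_13: compute digits iteratively via d_i = x_i mod 13, x_{i+1} = (x_i − d_i)/13. The first 6 digits are (1, 0, 0, 3, 10, 12).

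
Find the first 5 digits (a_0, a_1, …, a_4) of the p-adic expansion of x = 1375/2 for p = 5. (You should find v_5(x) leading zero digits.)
(a_0, …, a_4) = (0, 0, 0, 3, 3)

v_5(1375/2) = 3, so a_0 = ... = a_2 = 0. Factor out: x = 5^3 · u with u = 11/2 a unit in ℤ_5. Expand u iteratively via a_{v+i} = u_i mod 5, u_{i+1} = (u_i − a_{v+i})/5:
  u_0 = 11/2;  a_3 = 3;  u_1 = (u_0 − 3)/5 = 1/2
  u_1 = 1/2;  a_4 = 3;  u_2 = (u_1 − 3)/5 = -1/2
Digits: (0, 0, 0, 3, 3).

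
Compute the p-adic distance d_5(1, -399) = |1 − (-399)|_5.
d_5(1, -399) = 1/25

Step 1 — x − y = 1 − (-399) = 400. Step 2 — v_5(400) = 2 (factor: 400 = (5^2 · 16); the sign does not affect v_p). Step 3 — |x − y|_5 = 5^{-2} = 1/25.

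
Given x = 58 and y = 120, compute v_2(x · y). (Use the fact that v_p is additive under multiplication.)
v_2(6960) = 4

v_p(x) = 1 (factor: 58 = 2^1 · 29); v_p(y) = 3 (factor: 120 = 2^3 · 15). Additivity: v_p(xy) = v_p(x) + v_p(y) = 1 + 3 = 4. (Direct check: xy = 6960 = 2^4 · (435).)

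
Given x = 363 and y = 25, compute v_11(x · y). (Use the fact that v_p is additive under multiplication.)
v_11(9075) = 2

v_p(x) = 2 (factor: 363 = 11^2 · 3); v_p(y) = 0 (factor: 25 = 11^0 · 25). Additivity: v_p(xy) = v_p(x) + v_p(y) = 2 + 0 = 2. (Direct check: xy = 9075 = 11^2 · (75).)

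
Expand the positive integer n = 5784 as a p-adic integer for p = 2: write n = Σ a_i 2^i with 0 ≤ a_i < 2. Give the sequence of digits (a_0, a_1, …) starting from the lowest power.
(a_0, a_1, …) = (0, 0, 0, 1, 1, 0, 0, 1, 0, 1, 1, 0, 1)

Repeated division by 2 gives the digits low-to-high: 5784 = 1·2^3 + 1·2^4 + 1·2^7 + 1·2^9 + 1·2^10 + 1·2^12. Digit sequence: (0, 0, 0, 1, 1, 0, 0, 1, 0, 1, 1, 0, 1).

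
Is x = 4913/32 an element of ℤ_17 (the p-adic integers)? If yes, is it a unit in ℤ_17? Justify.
x ∈ ℤ_17 but not a unit; v_17(x) = 3 > 0

ℤ_17 = {x ∈ ℚ_17 : v_17(x) ≥ 0} and ℤ_17^× = {x ∈ ℤ_17 : v_17(x) = 0}. Here v_17(4913/32) = v_17(num) − v_17(den) = 3; compare against these criteria.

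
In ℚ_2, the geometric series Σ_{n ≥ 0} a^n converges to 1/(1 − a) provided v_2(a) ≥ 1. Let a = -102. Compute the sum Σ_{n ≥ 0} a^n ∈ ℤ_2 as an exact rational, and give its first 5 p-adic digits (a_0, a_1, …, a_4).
Σ a^n = 1/(1 − a) = 1/103;  first 5 digits = (1, 1, 1, 0, 1)

v_2(a) = 1 ≥ 1, so the series converges in ℤ_2 to 1/(1 − a) = 1/(1 − (-102)) = 1/103. Expand this rational in ℤ_2: compute digits iteratively via d_i = x_i mod 2, x_{i+1} = (x_i − d_i)/2. The first 5 digits are (1, 1, 1, 0, 1).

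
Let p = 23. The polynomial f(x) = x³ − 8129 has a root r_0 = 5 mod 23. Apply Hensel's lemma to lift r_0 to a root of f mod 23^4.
r_3 = 75399 (mod 279841)

Hensel: r_{i+1} = r_i − f(r_i)/f′(r_i) mod 23^{i+2}, where f′(x) = 3x². Iterate:
  r_0 = 5 (mod 23)
  r_1 = 281 (mod 529)
  r_2 = 2397 (mod 12167)
  r_3 = 75399 (mod 279841)
Final: r = 75399 with f(r) ≡ 0 mod 23^4.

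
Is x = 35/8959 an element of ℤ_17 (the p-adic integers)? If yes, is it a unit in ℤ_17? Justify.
x ∉ ℤ_17 (v_17(x) = -2 < 0)

ℤ_17 = {x ∈ ℚ_17 : v_17(x) ≥ 0} and ℤ_17^× = {x ∈ ℤ_17 : v_17(x) = 0}. Here v_17(35/8959) = v_17(num) − v_17(den) = -2; compare against these criteria.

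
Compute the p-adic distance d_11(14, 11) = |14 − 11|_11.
d_11(14, 11) = 1

Step 1 — x − y = 14 − 11 = 3. Step 2 — v_11(3) = 0 (factor: 3 = (11^0 · 3); the sign does not affect v_p). Step 3 — |x − y|_11 = 11^{0} = 1.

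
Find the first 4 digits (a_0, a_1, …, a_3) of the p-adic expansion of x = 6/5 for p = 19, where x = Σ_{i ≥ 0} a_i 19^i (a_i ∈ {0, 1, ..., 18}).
(a_0, …, a_3) = (5, 15, 3, 15)

v_19(6/5) = 0 (numerator and denominator both coprime to 19), so x ∈ ℤ_19^×. Compute digits iteratively via a_i = x_i mod 19, x_{i+1} = (x_i − a_i)/19, with x_0 = x:
  x_0 = 6/5;  a_0 = 5;  x_1 = (x_0 − 5)/19 = -1/5
  x_1 = -1/5;  a_1 = 15;  x_2 = (x_1 − 15)/19 = -4/5
  x_2 = -4/5;  a_2 = 3;  x_3 = (x_2 − 3)/19 = -1/5
  x_3 = -1/5;  a_3 = 15;  x_4 = (x_3 − 15)/19 = -4/5
Digits: (5, 15, 3, 15).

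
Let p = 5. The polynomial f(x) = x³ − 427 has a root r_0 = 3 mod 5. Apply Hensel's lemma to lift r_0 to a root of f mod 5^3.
r_2 = 78 (mod 125)

Hensel: r_{i+1} = r_i − f(r_i)/f′(r_i) mod 5^{i+2}, where f′(x) = 3x². Iterate:
  r_0 = 3 (mod 5)
  r_1 = 3 (mod 25)
  r_2 = 78 (mod 125)
Final: r = 78 with f(r) ≡ 0 mod 5^3.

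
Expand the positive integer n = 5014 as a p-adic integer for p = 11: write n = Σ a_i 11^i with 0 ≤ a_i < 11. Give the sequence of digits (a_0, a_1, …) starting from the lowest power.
(a_0, a_1, …) = (9, 4, 8, 3)

Repeated division by 11 gives the digits low-to-high: 5014 = 9 + 4·11^1 + 8·11^2 + 3·11^3. Digit sequence: (9, 4, 8, 3).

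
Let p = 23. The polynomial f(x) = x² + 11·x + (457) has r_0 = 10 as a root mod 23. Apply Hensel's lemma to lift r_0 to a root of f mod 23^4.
r_3 = 45090 (mod 279841)

Hensel: r_{i+1} = r_i − f(r_i)·(f′(r_i))^{-1} mod 23^{i+2}, f′(x) = 2x + 11. Iterate:
  r_0 = 10 (mod 23)
  r_1 = 125 (mod 529)
  r_2 = 8589 (mod 12167)
  r_3 = 45090 (mod 279841)
Final: r = 45090 satisfies f(r) ≡ 0 mod 23^4.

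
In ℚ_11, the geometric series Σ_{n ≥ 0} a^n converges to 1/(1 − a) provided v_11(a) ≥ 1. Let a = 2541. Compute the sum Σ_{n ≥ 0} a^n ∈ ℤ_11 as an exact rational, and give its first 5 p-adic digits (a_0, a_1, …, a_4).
Σ a^n = 1/(1 − a) = -1/2540;  first 5 digits = (1, 0, 10, 1, 1)

v_11(a) = 2 ≥ 1, so the series converges in ℤ_11 to 1/(1 − a) = 1/(1 − 2541) = -1/2540. Expand this rational in ℤ_11: compute digits iteratively via d_i = x_i mod 11, x_{i+1} = (x_i − d_i)/11. The first 5 digits are (1, 0, 10, 1, 1).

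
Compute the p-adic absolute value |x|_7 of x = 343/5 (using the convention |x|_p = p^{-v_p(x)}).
|343/5|_7 = 1/343

Step 1 — compute v_7(x) by factoring powers of 7 out of the numerator and denominator: v_7(343/5) = 3. Step 2 — apply |x|_p = p^{-v_p(x)} = 7^{-3} = 1/343.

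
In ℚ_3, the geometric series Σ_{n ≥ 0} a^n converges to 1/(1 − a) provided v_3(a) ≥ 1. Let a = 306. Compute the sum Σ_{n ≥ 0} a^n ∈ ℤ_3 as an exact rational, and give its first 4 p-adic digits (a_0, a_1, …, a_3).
Σ a^n = 1/(1 − a) = -1/305;  first 4 digits = (1, 0, 1, 2)

v_3(a) = 2 ≥ 1, so the series converges in ℤ_3 to 1/(1 − a) = 1/(1 − 306) = -1/305. Expand this rational in ℤ_3: compute digits iteratively via d_i = x_i mod 3, x_{i+1} = (x_i − d_i)/3. The first 4 digits are (1, 0, 1, 2).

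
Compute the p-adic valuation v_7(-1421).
v_7(-1421) = 2

v_7(n) is the largest exponent k such that 7^k divides n. Factor out: -1421 = -7^2 · 29. (Sign doesn't affect v_p.) So v_7(-1421) = 2.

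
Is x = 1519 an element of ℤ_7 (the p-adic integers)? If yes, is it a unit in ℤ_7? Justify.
x ∈ ℤ_7 but not a unit; v_7(x) = 2 > 0

ℤ_7 = {x ∈ ℚ_7 : v_7(x) ≥ 0} and ℤ_7^× = {x ∈ ℤ_7 : v_7(x) = 0}. Here v_7(1519) = v_7(num) − v_7(den) = 2; compare against these criteria.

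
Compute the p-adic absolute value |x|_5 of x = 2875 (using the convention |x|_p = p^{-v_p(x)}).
|2875|_5 = 1/125

Step 1 — compute v_5(x) by factoring powers of 5 out of the numerator and denominator: v_5(2875) = 3. Step 2 — apply |x|_p = p^{-v_p(x)} = 5^{-3} = 1/125.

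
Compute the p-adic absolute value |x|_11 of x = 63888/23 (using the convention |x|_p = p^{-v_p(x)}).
|63888/23|_11 = 1/1331

Step 1 — compute v_11(x) by factoring powers of 11 out of the numerator and denominator: v_11(63888/23) = 3. Step 2 — apply |x|_p = p^{-v_p(x)} = 11^{-3} = 1/1331.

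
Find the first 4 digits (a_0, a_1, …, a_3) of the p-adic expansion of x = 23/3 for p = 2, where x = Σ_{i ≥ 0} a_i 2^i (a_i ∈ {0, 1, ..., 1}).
(a_0, …, a_3) = (1, 0, 1, 1)

v_2(23/3) = 0 (numerator and denominator both coprime to 2), so x ∈ ℤ_2^×. Compute digits iteratively via a_i = x_i mod 2, x_{i+1} = (x_i − a_i)/2, with x_0 = x:
  x_0 = 23/3;  a_0 = 1;  x_1 = (x_0 − 1)/2 = 10/3
  x_1 = 10/3;  a_1 = 0;  x_2 = (x_1 − 0)/2 = 5/3
  x_2 = 5/3;  a_2 = 1;  x_3 = (x_2 − 1)/2 = 1/3
  x_3 = 1/3;  a_3 = 1;  x_4 = (x_3 − 1)/2 = -1/3
Digits: (1, 0, 1, 1).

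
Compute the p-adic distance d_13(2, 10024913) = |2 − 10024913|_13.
d_13(2, 10024913) = 1/371293

Step 1 — x − y = 2 − 10024913 = -10024911. Step 2 — v_13(-10024911) = 5 (factor: -10024911 = −(13^5 · 27); the sign does not affect v_p). Step 3 — |x − y|_13 = 13^{-5} = 1/371293.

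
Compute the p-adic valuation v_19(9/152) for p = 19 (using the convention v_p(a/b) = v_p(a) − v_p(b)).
v_19(9/152) = -1

Factor powers of 19 from the numerator and denominator of the reduced fraction: 9 = 19^0 · 9 and 152 = 19^1 · 8. Apply v_p(a/b) = v_p(a) − v_p(b): v_19(9/152) = 0 − 1 = -1.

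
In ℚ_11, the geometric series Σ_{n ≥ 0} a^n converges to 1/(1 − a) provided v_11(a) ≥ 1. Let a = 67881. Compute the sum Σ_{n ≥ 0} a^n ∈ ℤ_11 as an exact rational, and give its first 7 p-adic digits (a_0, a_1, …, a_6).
Σ a^n = 1/(1 − a) = -1/67880;  first 7 digits = (1, 0, 0, 7, 4, 0, 5)

v_11(a) = 3 ≥ 1, so the series converges in ℤ_11 to 1/(1 − a) = 1/(1 − 67881) = -1/67880. Expand this rational in ℤ_11: compute digits iteratively via d_i = x_i mod 11, x_{i+1} = (x_i − d_i)/11. The first 7 digits are (1, 0, 0, 7, 4, 0, 5).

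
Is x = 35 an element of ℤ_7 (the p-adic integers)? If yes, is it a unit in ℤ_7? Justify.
x ∈ ℤ_7 but not a unit; v_7(x) = 1 > 0

ℤ_7 = {x ∈ ℚ_7 : v_7(x) ≥ 0} and ℤ_7^× = {x ∈ ℤ_7 : v_7(x) = 0}. Here v_7(35) = v_7(num) − v_7(den) = 1; compare against these criteria.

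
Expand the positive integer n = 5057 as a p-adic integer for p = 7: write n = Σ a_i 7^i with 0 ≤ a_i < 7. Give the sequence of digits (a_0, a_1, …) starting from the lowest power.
(a_0, a_1, …) = (3, 1, 5, 0, 2)

Repeated division by 7 gives the digits low-to-high: 5057 = 3 + 1·7^1 + 5·7^2 + 2·7^4. Digit sequence: (3, 1, 5, 0, 2).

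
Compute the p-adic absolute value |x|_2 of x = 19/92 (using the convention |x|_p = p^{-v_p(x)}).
|19/92|_2 = 4

Step 1 — compute v_2(x) by factoring powers of 2 out of the numerator and denominator: v_2(19/92) = -2. Step 2 — apply |x|_p = p^{-v_p(x)} = 2^{2} = 4.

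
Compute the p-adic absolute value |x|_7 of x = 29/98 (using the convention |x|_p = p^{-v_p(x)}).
|29/98|_7 = 49

Step 1 — compute v_7(x) by factoring powers of 7 out of the numerator and denominator: v_7(29/98) = -2. Step 2 — apply |x|_p = p^{-v_p(x)} = 7^{2} = 49.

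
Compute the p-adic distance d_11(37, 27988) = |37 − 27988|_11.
d_11(37, 27988) = 1/1331

Step 1 — x − y = 37 − 27988 = -27951. Step 2 — v_11(-27951) = 3 (factor: -27951 = −(11^3 · 21); the sign does not affect v_p). Step 3 — |x − y|_11 = 11^{-3} = 1/1331.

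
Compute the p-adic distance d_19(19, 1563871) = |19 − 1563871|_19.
d_19(19, 1563871) = 1/130321

Step 1 — x − y = 19 − 1563871 = -1563852. Step 2 — v_19(-1563852) = 4 (factor: -1563852 = −(19^4 · 12); the sign does not affect v_p). Step 3 — |x − y|_19 = 19^{-4} = 1/130321.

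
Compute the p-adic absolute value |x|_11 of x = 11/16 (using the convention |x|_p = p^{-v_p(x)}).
|11/16|_11 = 1/11

Step 1 — compute v_11(x) by factoring powers of 11 out of the numerator and denominator: v_11(11/16) = 1. Step 2 — apply |x|_p = p^{-v_p(x)} = 11^{-1} = 1/11.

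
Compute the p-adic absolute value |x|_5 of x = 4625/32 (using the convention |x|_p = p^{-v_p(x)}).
|4625/32|_5 = 1/125

Step 1 — compute v_5(x) by factoring powers of 5 out of the numerator and denominator: v_5(4625/32) = 3. Step 2 — apply |x|_p = p^{-v_p(x)} = 5^{-3} = 1/125.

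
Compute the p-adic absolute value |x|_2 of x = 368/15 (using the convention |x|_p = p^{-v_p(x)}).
|368/15|_2 = 1/16

Step 1 — compute v_2(x) by factoring powers of 2 out of the numerator and denominator: v_2(368/15) = 4. Step 2 — apply |x|_p = p^{-v_p(x)} = 2^{-4} = 1/16.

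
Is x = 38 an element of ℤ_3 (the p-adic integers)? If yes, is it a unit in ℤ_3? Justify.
x ∈ ℤ_3^× (unit); v_3(x) = 0

ℤ_3 = {x ∈ ℚ_3 : v_3(x) ≥ 0} and ℤ_3^× = {x ∈ ℤ_3 : v_3(x) = 0}. Here v_3(38) = v_3(num) − v_3(den) = 0; compare against these criteria.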